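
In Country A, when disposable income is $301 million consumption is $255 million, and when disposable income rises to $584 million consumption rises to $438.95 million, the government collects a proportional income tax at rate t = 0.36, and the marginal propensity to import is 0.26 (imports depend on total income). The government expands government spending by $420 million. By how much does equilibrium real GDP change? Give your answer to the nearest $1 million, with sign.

+$498 million

MPC = ΔC/ΔYd = (438.95 − 255)/(584 − 301) = 183.95/283 = 0.65.
Spending multiplier = 1/(1 − c(1−t) + m) = 1/(1 − 0.65×0.64 + 0.26) = 1/0.844 ≈ 1.185.
ΔY = k × ΔG = (+$420 million) / 0.844 ≈ +$498 million.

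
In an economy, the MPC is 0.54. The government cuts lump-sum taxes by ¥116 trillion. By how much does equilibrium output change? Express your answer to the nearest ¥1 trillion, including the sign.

A lump-sum tax change of −¥116 trillion shifts disposable income by +¥116 trillion; first-round consumption changes by −c × ΔT = −0.54 × (−¥116 trillion) = +¥62.64 trillion.
Expenditure multiplier = 1/(1 − MPC) = 1/(1 − 0.54) = 1/0.46 ≈ 2.174.
The tax multiplier is −c × k ≈ −1.174, so ΔY = k × (−c·ΔT) = (+¥62.64 trillion) / 0.46 ≈ +¥136 trillion.

+¥136 trillion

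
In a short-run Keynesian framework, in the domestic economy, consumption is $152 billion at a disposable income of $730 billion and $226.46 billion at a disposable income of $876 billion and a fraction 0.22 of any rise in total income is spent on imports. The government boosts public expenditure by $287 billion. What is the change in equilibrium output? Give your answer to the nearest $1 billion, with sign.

MPC = ΔC/ΔYd = (226.46 − 152)/(876 − 730) = 74.46/146 = 0.51.
Spending multiplier = 1/(1 − c + m) = 1/(1 − 0.51 + 0.22) = 1/0.71 ≈ 1.408.
ΔY = k × ΔG = (+$287 billion) / 0.71 ≈ +$404 billion.

+$404 billion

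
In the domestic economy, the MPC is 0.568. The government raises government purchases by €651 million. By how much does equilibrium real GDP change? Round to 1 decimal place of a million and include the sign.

+€1,506.9 million

Spending multiplier = 1/(1 − MPC) = 1/(1 − 0.568) = 1/0.432 ≈ 2.315.
ΔY = k × ΔG = (+€651 million) / 0.432 ≈ +€1,506.9 million.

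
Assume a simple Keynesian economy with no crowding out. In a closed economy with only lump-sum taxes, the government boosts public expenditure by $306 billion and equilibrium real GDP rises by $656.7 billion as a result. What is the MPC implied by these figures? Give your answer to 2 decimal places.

0.53

Implied spending multiplier k = ΔY/ΔG = 656.7/306 ≈ 2.1461.
Since k = 1/(1 − MPC), MPC = 1 − 1/k = 1 − ΔG/ΔY = 1 − 306/656.7 ≈ 0.53.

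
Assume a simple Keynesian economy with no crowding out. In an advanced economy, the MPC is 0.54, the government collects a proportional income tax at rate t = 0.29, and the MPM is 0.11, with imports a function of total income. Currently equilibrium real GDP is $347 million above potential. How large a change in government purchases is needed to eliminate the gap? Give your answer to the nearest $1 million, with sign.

−$252 million

Spending multiplier = 1/(1 − c(1−t) + m) = 1/(1 − 0.54×0.71 + 0.11) = 1/0.7266 ≈ 1.376.
Need ΔY = −$347 million, so ΔG = ΔY/k = (−$347 million) × 0.7266 ≈ −$252 million.
The government should cut government purchases by $252 million.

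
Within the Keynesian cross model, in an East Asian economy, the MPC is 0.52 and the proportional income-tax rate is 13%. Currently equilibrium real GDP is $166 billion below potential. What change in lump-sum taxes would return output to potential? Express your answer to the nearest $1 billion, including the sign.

−$175 billion

Spending multiplier = 1/(1 − c(1−t)) = 1/(1 − 0.52×0.87) = 1/0.5476 ≈ 1.826.
Tax multiplier = −c·k = −0.52/0.5476 ≈ −0.95. Need ΔY = +$166 billion, so ΔT = ΔY/(−c·k) = −(+$166 billion) × 0.5476 / 0.52 ≈ −$175 billion.
The government should cut lump-sum taxes by $175 billion.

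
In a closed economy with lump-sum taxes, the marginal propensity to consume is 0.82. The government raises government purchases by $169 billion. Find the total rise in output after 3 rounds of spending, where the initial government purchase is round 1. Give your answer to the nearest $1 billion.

Round 1 adds ΔG = $169 billion; each later round is MPC = 0.82 times the previous.
After 3 rounds: 169 + 138.58 + 113.6356 = ΔG·(1 − c^3)/(1 − c) = 169 × (1 − 0.551368)/0.18 ≈ $421 billion.

$421 billion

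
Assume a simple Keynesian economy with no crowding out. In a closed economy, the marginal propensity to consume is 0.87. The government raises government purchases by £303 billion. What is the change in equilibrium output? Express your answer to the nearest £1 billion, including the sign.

+£2,331 billion

Government-spending multiplier = 1/(1 − MPC) = 1/(1 − 0.87) = 1/0.13 ≈ 7.692.
ΔY = k × ΔG = (+£303 billion) / 0.13 ≈ +£2,331 billion.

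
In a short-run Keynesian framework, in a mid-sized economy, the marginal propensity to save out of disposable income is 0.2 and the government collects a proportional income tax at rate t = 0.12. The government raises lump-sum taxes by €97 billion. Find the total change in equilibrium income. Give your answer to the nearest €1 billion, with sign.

MPC = 1 − MPS = 1 − 0.2 = 0.8.
A lump-sum tax change of +€97 billion shifts disposable income by −€97 billion; first-round consumption changes by −c × ΔT = −0.8 × (+€97 billion) = −€77.6 billion.
Expenditure multiplier = 1/(1 − c(1−t)) = 1/(1 − 0.8×0.88) = 1/0.296 ≈ 3.378.
The tax multiplier is −c × k ≈ −2.703, so ΔY = k × (−c·ΔT) = (−€77.6 billion) / 0.296 ≈ −€262 billion.

−€262 billion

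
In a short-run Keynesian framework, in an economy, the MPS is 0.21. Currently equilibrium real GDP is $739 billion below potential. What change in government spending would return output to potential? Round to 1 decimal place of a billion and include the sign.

+$155.2 billion

MPC = 1 − MPS = 1 − 0.21 = 0.79.
Spending multiplier = 1/(1 − MPC) = 1/(1 − 0.79) = 1/0.21 ≈ 4.762.
Need ΔY = +$739 billion, so ΔG = ΔY/k = (+$739 billion) × 0.21 ≈ +$155.2 billion.
The government should increase government spending by $155.2 billion.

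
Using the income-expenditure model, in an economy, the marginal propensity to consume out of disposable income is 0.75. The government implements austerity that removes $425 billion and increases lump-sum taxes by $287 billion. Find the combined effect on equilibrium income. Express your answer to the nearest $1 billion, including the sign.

Expenditure multiplier = 1/(1 − MPC) = 1/(1 − 0.75) = 1/0.25 = 4.
ΔG contributes k·ΔG = (−$425 billion) / 0.25 = −$1,700 billion.
ΔT of +$287 billion changes first-round spending by −c·ΔT = −$215.25 billion, contributing k·(−c·ΔT) = (−$215.25 billion) / 0.25 = −$861 billion.
Net ΔY = k(ΔG − c·ΔT) = (−$640.25 billion) / 0.25 = −$2,561 billion.

−$2,561 billion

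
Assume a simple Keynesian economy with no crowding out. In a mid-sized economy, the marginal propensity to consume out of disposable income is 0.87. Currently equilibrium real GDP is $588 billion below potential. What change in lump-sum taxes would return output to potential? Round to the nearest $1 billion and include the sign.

Spending multiplier = 1/(1 − MPC) = 1/(1 − 0.87) = 1/0.13 ≈ 7.692.
Tax multiplier = −c·k = −0.87/0.13 ≈ −6.692. Need ΔY = +$588 billion, so ΔT = ΔY/(−c·k) = −(+$588 billion) × 0.13 / 0.87 ≈ −$88 billion.
The government should cut lump-sum taxes by $88 billion.

−$88 billion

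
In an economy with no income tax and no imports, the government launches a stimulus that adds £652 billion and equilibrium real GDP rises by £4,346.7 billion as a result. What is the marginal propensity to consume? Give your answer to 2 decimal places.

Implied spending multiplier k = ΔY/ΔG = 4,346.7/652 ≈ 6.6667.
Since k = 1/(1 − MPC), MPC = 1 − 1/k = 1 − ΔG/ΔY = 1 − 652/4,346.7 ≈ 0.85.

0.85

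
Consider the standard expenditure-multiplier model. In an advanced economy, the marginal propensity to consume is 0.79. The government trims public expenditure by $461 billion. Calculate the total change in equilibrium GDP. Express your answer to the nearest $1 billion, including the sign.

Expenditure multiplier = 1/(1 − MPC) = 1/(1 − 0.79) = 1/0.21 ≈ 4.762.
ΔY = k × ΔG = (−$461 billion) / 0.21 ≈ −$2,195 billion.

−$2,195 billion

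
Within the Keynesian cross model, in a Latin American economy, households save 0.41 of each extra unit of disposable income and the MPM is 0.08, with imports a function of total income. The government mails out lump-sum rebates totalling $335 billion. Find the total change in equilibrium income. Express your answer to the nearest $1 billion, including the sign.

+$403 billion

MPC = 1 − MPS = 1 − 0.41 = 0.59.
A lump-sum tax change of −$335 billion shifts disposable income by +$335 billion; first-round consumption changes by −c × ΔT = −0.59 × (−$335 billion) = +$197.65 billion.
Expenditure multiplier = 1/(1 − c + m) = 1/(1 − 0.59 + 0.08) = 1/0.49 ≈ 2.041.
The tax multiplier is −c × k ≈ −1.204, so ΔY = k × (−c·ΔT) = (+$197.65 billion) / 0.49 ≈ +$403 billion.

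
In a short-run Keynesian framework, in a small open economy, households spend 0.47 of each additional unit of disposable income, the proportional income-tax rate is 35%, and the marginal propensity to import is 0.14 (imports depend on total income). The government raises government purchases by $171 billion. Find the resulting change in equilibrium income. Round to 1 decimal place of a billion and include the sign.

+$204.9 billion

Expenditure multiplier = 1/(1 − c(1−t) + m) = 1/(1 − 0.47×0.65 + 0.14) = 1/0.8345 ≈ 1.198.
ΔY = k × ΔG = (+$171 billion) / 0.8345 ≈ +$204.9 billion.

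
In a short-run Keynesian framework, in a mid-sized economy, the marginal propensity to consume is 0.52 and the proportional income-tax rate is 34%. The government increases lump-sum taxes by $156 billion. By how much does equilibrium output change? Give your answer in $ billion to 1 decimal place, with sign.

A lump-sum tax change of +$156 billion shifts disposable income by −$156 billion; first-round consumption changes by −c × ΔT = −0.52 × (+$156 billion) = −$81.12 billion.
Expenditure multiplier = 1/(1 − c(1−t)) = 1/(1 − 0.52×0.66) = 1/0.6568 ≈ 1.523.
The tax multiplier is −c × k ≈ −0.792, so ΔY = k × (−c·ΔT) = (−$81.12 billion) / 0.6568 ≈ −$123.5 billion.

−$123.5 billion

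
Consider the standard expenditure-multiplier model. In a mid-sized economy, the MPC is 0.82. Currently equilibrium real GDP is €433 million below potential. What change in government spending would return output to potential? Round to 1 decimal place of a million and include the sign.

Spending multiplier = 1/(1 − MPC) = 1/(1 − 0.82) = 1/0.18 ≈ 5.556.
Need ΔY = +€433 million, so ΔG = ΔY/k = (+€433 million) × 0.18 ≈ +€77.9 million.
The government should increase government spending by €77.9 million.

+€77.9 million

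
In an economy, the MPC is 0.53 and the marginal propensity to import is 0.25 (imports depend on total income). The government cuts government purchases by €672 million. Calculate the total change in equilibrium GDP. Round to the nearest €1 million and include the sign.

Government-spending multiplier = 1/(1 − c + m) = 1/(1 − 0.53 + 0.25) = 1/0.72 ≈ 1.389.
ΔY = k × ΔG = (−€672 million) / 0.72 ≈ −€933 million.

−€933 million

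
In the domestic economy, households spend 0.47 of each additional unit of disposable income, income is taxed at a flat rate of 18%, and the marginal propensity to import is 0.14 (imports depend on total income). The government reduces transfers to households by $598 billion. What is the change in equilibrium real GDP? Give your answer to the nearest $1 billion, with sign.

−$372 billion

The transfer change shifts disposable income by −$598 billion, so first-round consumption changes by c·ΔTR = 0.47 × (−$598 billion) = −$281.06 billion.
Expenditure multiplier = 1/(1 − c(1−t) + m) = 1/(1 − 0.47×0.82 + 0.14) = 1/0.7546 ≈ 1.325.
The transfer multiplier is c × k ≈ 0.623, so ΔY = k × (c·ΔTR) = (−$281.06 billion) / 0.7546 ≈ −$372 billion.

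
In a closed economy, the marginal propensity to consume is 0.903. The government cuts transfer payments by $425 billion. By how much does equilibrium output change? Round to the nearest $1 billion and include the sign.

−$3,956 billion

The transfer change shifts disposable income by −$425 billion, so first-round consumption changes by c·ΔTR = 0.903 × (−$425 billion) = −$383.775 billion.
Expenditure multiplier = 1/(1 − MPC) = 1/(1 − 0.903) = 1/0.097 ≈ 10.309.
The transfer multiplier is c × k ≈ 9.309, so ΔY = k × (c·ΔTR) = (−$383.775 billion) / 0.097 ≈ −$3,956 billion.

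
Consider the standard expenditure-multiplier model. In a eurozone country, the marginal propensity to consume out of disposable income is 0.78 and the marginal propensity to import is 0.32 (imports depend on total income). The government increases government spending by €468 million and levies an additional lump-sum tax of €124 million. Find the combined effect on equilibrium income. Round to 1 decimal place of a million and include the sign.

+€687.6 million

Expenditure multiplier = 1/(1 − c + m) = 1/(1 − 0.78 + 0.32) = 1/0.54 ≈ 1.852.
ΔG contributes k·ΔG = (+€468 million) / 0.54 ≈ +€866.7 million.
ΔT of +€124 million changes first-round spending by −c·ΔT = −€96.72 million, contributing k·(−c·ΔT) = (−€96.72 million) / 0.54 ≈ −€179.1 million.
Net ΔY = k(ΔG − c·ΔT) = (+€371.28 million) / 0.54 ≈ +€687.6 million.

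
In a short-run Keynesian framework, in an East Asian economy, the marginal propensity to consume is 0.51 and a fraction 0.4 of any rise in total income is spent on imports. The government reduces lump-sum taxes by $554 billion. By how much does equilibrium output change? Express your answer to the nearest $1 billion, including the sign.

A lump-sum tax change of −$554 billion shifts disposable income by +$554 billion; first-round consumption changes by −c × ΔT = −0.51 × (−$554 billion) = +$282.54 billion.
Expenditure multiplier = 1/(1 − c + m) = 1/(1 − 0.51 + 0.4) = 1/0.89 ≈ 1.124.
The tax multiplier is −c × k ≈ −0.573, so ΔY = k × (−c·ΔT) = (+$282.54 billion) / 0.89 ≈ +$317 billion.

+$317 billion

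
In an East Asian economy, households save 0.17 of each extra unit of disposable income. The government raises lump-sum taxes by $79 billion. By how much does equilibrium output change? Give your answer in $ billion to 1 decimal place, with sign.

MPC = 1 − MPS = 1 − 0.17 = 0.83.
A lump-sum tax change of +$79 billion shifts disposable income by −$79 billion; first-round consumption changes by −c × ΔT = −0.83 × (+$79 billion) = −$65.57 billion.
Expenditure multiplier = 1/(1 − MPC) = 1/(1 − 0.83) = 1/0.17 ≈ 5.882.
The tax multiplier is −c × k ≈ −4.882, so ΔY = k × (−c·ΔT) = (−$65.57 billion) / 0.17 ≈ −$385.7 billion.

−$385.7 billion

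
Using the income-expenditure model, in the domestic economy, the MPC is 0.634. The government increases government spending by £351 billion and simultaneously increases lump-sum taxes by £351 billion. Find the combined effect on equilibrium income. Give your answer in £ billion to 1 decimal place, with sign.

Expenditure multiplier = 1/(1 − MPC) = 1/(1 − 0.634) = 1/0.366 ≈ 2.732.
ΔG contributes k·ΔG = (+£351 billion) / 0.366 ≈ +£959 billion.
ΔT of +£351 billion changes first-round spending by −c·ΔT = −£222.534 billion, contributing k·(−c·ΔT) = (−£222.534 billion) / 0.366 ≈ −£608 billion.
With ΔG = ΔT and no other leakages, the balanced-budget multiplier is 1, so ΔY = ΔG = +£351 billion.

+£351.0 billion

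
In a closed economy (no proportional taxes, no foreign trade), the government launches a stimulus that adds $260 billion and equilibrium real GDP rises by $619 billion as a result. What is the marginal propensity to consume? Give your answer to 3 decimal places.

0.580

Implied spending multiplier k = ΔY/ΔG = 619/260 ≈ 2.3808.
Since k = 1/(1 − MPC), MPC = 1 − 1/k = 1 − ΔG/ΔY = 1 − 260/619 ≈ 0.580.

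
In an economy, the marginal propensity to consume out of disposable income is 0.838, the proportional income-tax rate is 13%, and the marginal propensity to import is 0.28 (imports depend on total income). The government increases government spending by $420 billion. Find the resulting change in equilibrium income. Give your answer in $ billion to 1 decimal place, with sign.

+$762.3 billion

Spending multiplier = 1/(1 − c(1−t) + m) = 1/(1 − 0.838×0.87 + 0.28) = 1/0.55094 ≈ 1.815.
ΔY = k × ΔG = (+$420 billion) / 0.55094 ≈ +$762.3 billion.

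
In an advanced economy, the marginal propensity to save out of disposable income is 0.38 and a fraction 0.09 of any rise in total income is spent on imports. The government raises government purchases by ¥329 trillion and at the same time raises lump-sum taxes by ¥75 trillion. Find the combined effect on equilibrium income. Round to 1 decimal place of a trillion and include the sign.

MPC = 1 − MPS = 1 − 0.38 = 0.62.
Expenditure multiplier = 1/(1 − c + m) = 1/(1 − 0.62 + 0.09) = 1/0.47 ≈ 2.128.
ΔG contributes k·ΔG = (+¥329 trillion) / 0.47 = +¥700 trillion.
ΔT of +¥75 trillion changes first-round spending by −c·ΔT = −¥46.5 trillion, contributing k·(−c·ΔT) = (−¥46.5 trillion) / 0.47 ≈ −¥98.9 trillion.
Net ΔY = k(ΔG − c·ΔT) = (+¥282.5 trillion) / 0.47 ≈ +¥601.1 trillion.

+¥601.1 trillion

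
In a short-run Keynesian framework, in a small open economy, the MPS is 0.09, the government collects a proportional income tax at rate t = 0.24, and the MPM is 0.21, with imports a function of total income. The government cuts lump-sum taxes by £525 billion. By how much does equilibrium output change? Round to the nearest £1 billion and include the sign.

MPC = 1 − MPS = 1 − 0.09 = 0.91.
A lump-sum tax change of −£525 billion shifts disposable income by +£525 billion; first-round consumption changes by −c × ΔT = −0.91 × (−£525 billion) = +£477.75 billion.
Expenditure multiplier = 1/(1 − c(1−t) + m) = 1/(1 − 0.91×0.76 + 0.21) = 1/0.5184 ≈ 1.929.
The tax multiplier is −c × k ≈ −1.755, so ΔY = k × (−c·ΔT) = (+£477.75 billion) / 0.5184 ≈ +£922 billion.

+£922 billion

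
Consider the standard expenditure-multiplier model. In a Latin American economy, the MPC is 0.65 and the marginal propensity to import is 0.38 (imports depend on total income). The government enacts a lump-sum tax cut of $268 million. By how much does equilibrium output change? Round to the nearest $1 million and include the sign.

A lump-sum tax change of −$268 million shifts disposable income by +$268 million; first-round consumption changes by −c × ΔT = −0.65 × (−$268 million) = +$174.2 million.
Expenditure multiplier = 1/(1 − c + m) = 1/(1 − 0.65 + 0.38) = 1/0.73 ≈ 1.37.
The tax multiplier is −c × k ≈ −0.89, so ΔY = k × (−c·ΔT) = (+$174.2 million) / 0.73 ≈ +$239 million.

+$239 million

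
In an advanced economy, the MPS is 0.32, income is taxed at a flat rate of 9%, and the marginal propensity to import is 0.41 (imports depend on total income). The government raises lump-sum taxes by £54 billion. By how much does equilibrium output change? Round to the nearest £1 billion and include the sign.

−£46 billion

MPC = 1 − MPS = 1 − 0.32 = 0.68.
A lump-sum tax change of +£54 billion shifts disposable income by −£54 billion; first-round consumption changes by −c × ΔT = −0.68 × (+£54 billion) = −£36.72 billion.
Expenditure multiplier = 1/(1 − c(1−t) + m) = 1/(1 − 0.68×0.91 + 0.41) = 1/0.7912 ≈ 1.264.
The tax multiplier is −c × k ≈ −0.859, so ΔY = k × (−c·ΔT) = (−£36.72 billion) / 0.7912 ≈ −£46 billion.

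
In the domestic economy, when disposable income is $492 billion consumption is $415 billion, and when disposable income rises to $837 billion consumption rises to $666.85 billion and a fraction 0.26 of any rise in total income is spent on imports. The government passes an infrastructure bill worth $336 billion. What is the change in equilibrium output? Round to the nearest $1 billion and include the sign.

MPC = ΔC/ΔYd = (666.85 − 415)/(837 − 492) = 251.85/345 = 0.73.
Government-spending multiplier = 1/(1 − c + m) = 1/(1 − 0.73 + 0.26) = 1/0.53 ≈ 1.887.
ΔY = k × ΔG = (+$336 billion) / 0.53 ≈ +$634 billion.

+$634 billion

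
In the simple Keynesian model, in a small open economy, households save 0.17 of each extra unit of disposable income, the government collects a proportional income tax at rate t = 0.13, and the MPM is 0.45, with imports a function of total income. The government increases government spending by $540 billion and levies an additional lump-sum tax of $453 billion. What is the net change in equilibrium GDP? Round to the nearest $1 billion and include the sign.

+$225 billion

MPC = 1 − MPS = 1 − 0.17 = 0.83.
Expenditure multiplier = 1/(1 − c(1−t) + m) = 1/(1 − 0.83×0.87 + 0.45) = 1/0.7279 ≈ 1.374.
ΔG contributes k·ΔG = (+$540 billion) / 0.7279 ≈ +$741.9 billion.
ΔT of +$453 billion changes first-round spending by −c·ΔT = −$375.99 billion, contributing k·(−c·ΔT) = (−$375.99 billion) / 0.7279 ≈ −$516.5 billion.
Net ΔY = k(ΔG − c·ΔT) = (+$164.01 billion) / 0.7279 ≈ +$225 billion.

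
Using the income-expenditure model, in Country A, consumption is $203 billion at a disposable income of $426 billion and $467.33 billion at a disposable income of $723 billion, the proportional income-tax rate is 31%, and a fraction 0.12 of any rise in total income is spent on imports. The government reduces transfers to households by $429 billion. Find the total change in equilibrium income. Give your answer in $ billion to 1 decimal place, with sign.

−$754.7 billion

MPC = ΔC/ΔYd = (467.33 − 203)/(723 − 426) = 264.33/297 = 0.89.
The transfer change shifts disposable income by −$429 billion, so first-round consumption changes by c·ΔTR = 0.89 × (−$429 billion) = −$381.81 billion.
Expenditure multiplier = 1/(1 − c(1−t) + m) = 1/(1 − 0.89×0.69 + 0.12) = 1/0.5059 ≈ 1.977.
The transfer multiplier is c × k ≈ 1.759, so ΔY = k × (c·ΔTR) = (−$381.81 billion) / 0.5059 ≈ −$754.7 billion.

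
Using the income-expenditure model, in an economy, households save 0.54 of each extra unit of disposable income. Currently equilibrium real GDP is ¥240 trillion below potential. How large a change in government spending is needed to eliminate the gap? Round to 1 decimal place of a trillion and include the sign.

MPC = 1 − MPS = 1 − 0.54 = 0.46.
Spending multiplier = 1/(1 − MPC) = 1/(1 − 0.46) = 1/0.54 ≈ 1.852.
Need ΔY = +¥240 trillion, so ΔG = ΔY/k = (+¥240 trillion) × 0.54 = +¥129.6 trillion.
The government should increase government spending by ¥129.6 trillion.

+¥129.6 trillion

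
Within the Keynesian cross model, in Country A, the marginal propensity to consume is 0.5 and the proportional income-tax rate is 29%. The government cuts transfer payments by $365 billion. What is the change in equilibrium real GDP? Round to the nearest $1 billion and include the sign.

The transfer change shifts disposable income by −$365 billion, so first-round consumption changes by c·ΔTR = 0.5 × (−$365 billion) = −$182.5 billion.
Expenditure multiplier = 1/(1 − c(1−t)) = 1/(1 − 0.5×0.71) = 1/0.645 ≈ 1.55.
The transfer multiplier is c × k ≈ 0.775, so ΔY = k × (c·ΔTR) = (−$182.5 billion) / 0.645 ≈ −$283 billion.

−$283 billion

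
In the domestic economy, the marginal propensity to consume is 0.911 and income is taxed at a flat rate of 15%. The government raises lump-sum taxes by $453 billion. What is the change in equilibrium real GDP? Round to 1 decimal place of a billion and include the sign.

A lump-sum tax change of +$453 billion shifts disposable income by −$453 billion; first-round consumption changes by −c × ΔT = −0.911 × (+$453 billion) = −$412.683 billion.
Expenditure multiplier = 1/(1 − c(1−t)) = 1/(1 − 0.911×0.85) = 1/0.22565 ≈ 4.432.
The tax multiplier is −c × k ≈ −4.037, so ΔY = k × (−c·ΔT) = (−$412.683 billion) / 0.22565 ≈ −$1,828.9 billion.

−$1,828.9 billion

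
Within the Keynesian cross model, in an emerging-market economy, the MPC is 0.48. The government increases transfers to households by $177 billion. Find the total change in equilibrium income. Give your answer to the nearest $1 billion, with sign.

+$163 billion

The transfer change shifts disposable income by +$177 billion, so first-round consumption changes by c·ΔTR = 0.48 × (+$177 billion) = +$84.96 billion.
Expenditure multiplier = 1/(1 − MPC) = 1/(1 − 0.48) = 1/0.52 ≈ 1.923.
The transfer multiplier is c × k ≈ 0.923, so ΔY = k × (c·ΔTR) = (+$84.96 billion) / 0.52 ≈ +$163 billion.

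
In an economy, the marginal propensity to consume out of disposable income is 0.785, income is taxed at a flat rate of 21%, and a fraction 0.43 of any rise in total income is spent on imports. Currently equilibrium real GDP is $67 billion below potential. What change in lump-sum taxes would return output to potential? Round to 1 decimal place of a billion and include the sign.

−$69.1 billion

Spending multiplier = 1/(1 − c(1−t) + m) = 1/(1 − 0.785×0.79 + 0.43) = 1/0.80985 ≈ 1.235.
Tax multiplier = −c·k = −0.785/0.80985 ≈ −0.969. Need ΔY = +$67 billion, so ΔT = ΔY/(−c·k) = −(+$67 billion) × 0.80985 / 0.785 ≈ −$69.1 billion.
The government should cut lump-sum taxes by $69.1 billion.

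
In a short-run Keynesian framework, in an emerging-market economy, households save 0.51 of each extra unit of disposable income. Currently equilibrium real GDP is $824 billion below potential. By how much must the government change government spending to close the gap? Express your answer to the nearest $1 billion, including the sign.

+$420 billion

MPC = 1 − MPS = 1 − 0.51 = 0.49.
Spending multiplier = 1/(1 − MPC) = 1/(1 − 0.49) = 1/0.51 ≈ 1.961.
Need ΔY = +$824 billion, so ΔG = ΔY/k = (+$824 billion) × 0.51 ≈ +$420 billion.
The government should increase government spending by $420 billion.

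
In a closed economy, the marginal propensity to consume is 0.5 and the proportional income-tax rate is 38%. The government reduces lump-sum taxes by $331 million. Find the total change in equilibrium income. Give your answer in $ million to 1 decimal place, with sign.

+$239.9 million

A lump-sum tax change of −$331 million shifts disposable income by +$331 million; first-round consumption changes by −c × ΔT = −0.5 × (−$331 million) = +$165.5 million.
Expenditure multiplier = 1/(1 − c(1−t)) = 1/(1 − 0.5×0.62) = 1/0.69 ≈ 1.449.
The tax multiplier is −c × k ≈ −0.725, so ΔY = k × (−c·ΔT) = (+$165.5 million) / 0.69 ≈ +$239.9 million.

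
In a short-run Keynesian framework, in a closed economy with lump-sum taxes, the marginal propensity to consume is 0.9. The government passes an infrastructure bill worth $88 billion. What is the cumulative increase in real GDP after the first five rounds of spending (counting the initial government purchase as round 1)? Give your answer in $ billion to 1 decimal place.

Round 1 adds ΔG = $88 billion; each later round is MPC = 0.9 times the previous.
After 5 rounds: 88 + 79.2 + 71.28 + 64.152 + 57.7368 = ΔG·(1 − c^5)/(1 − c) = 88 × (1 − 0.59049)/0.1 ≈ $360.4 billion.

$360.4 billion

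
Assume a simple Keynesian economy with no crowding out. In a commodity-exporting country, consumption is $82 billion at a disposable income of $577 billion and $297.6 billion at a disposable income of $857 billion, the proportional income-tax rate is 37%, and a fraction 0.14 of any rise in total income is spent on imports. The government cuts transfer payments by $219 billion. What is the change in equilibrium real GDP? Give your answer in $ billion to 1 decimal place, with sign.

−$257.5 billion

MPC = ΔC/ΔYd = (297.6 − 82)/(857 − 577) = 215.6/280 = 0.77.
The transfer change shifts disposable income by −$219 billion, so first-round consumption changes by c·ΔTR = 0.77 × (−$219 billion) = −$168.63 billion.
Expenditure multiplier = 1/(1 − c(1−t) + m) = 1/(1 − 0.77×0.63 + 0.14) = 1/0.6549 ≈ 1.527.
The transfer multiplier is c × k ≈ 1.176, so ΔY = k × (c·ΔTR) = (−$168.63 billion) / 0.6549 ≈ −$257.5 billion.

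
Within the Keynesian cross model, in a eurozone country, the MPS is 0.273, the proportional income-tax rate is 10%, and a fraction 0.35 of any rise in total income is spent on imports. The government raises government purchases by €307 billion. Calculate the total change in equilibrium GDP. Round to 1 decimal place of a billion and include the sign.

MPC = 1 − MPS = 1 − 0.273 = 0.727.
Expenditure multiplier = 1/(1 − c(1−t) + m) = 1/(1 − 0.727×0.9 + 0.35) = 1/0.6957 ≈ 1.437.
ΔY = k × ΔG = (+€307 billion) / 0.6957 ≈ +€441.3 billion.

+€441.3 billion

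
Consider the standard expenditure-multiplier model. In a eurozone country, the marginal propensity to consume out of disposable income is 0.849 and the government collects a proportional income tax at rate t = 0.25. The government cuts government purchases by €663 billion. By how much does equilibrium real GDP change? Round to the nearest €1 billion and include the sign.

Government-spending multiplier = 1/(1 − c(1−t)) = 1/(1 − 0.849×0.75) = 1/0.36325 ≈ 2.753.
ΔY = k × ΔG = (−€663 billion) / 0.36325 ≈ −€1,825 billion.

−€1,825 billion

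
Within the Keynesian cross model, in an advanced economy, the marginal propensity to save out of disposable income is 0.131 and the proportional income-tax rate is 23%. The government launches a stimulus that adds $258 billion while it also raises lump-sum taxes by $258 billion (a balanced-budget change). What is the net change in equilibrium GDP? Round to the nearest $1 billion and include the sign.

+$102 billion

MPC = 1 − MPS = 1 − 0.131 = 0.869.
Expenditure multiplier = 1/(1 − c(1−t)) = 1/(1 − 0.869×0.77) = 1/0.33087 ≈ 3.022.
ΔG contributes k·ΔG = (+$258 billion) / 0.33087 ≈ +$779.8 billion.
ΔT of +$258 billion changes first-round spending by −c·ΔT = −$224.202 billion, contributing k·(−c·ΔT) = (−$224.202 billion) / 0.33087 ≈ −$677.6 billion.
Net ΔY = k(ΔG − c·ΔT) = (+$33.798 billion) / 0.33087 ≈ +$102 billion.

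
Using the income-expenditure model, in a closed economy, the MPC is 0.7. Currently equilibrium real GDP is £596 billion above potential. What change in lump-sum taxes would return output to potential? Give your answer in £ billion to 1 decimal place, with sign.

Spending multiplier = 1/(1 − MPC) = 1/(1 − 0.7) = 1/0.3 ≈ 3.333.
Tax multiplier = −c·k = −0.7/0.3 ≈ −2.333. Need ΔY = −£596 billion, so ΔT = ΔY/(−c·k) = −(−£596 billion) × 0.3 / 0.7 ≈ +£255.4 billion.
The government should raise lump-sum taxes by £255.4 billion.

+£255.4 billion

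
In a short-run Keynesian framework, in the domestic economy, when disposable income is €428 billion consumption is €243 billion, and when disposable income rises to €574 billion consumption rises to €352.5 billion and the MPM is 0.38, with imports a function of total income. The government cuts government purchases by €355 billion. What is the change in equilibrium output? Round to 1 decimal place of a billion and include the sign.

−€563.5 billion

MPC = ΔC/ΔYd = (352.5 − 243)/(574 − 428) = 109.5/146 = 0.75.
Expenditure multiplier = 1/(1 − c + m) = 1/(1 − 0.75 + 0.38) = 1/0.63 ≈ 1.587.
ΔY = k × ΔG = (−€355 billion) / 0.63 ≈ −€563.5 billion.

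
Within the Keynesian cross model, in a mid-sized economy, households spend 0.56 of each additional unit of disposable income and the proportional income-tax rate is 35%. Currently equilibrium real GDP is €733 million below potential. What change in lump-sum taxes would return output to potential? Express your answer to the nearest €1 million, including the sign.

Spending multiplier = 1/(1 − c(1−t)) = 1/(1 − 0.56×0.65) = 1/0.636 ≈ 1.572.
Tax multiplier = −c·k = −0.56/0.636 ≈ −0.881. Need ΔY = +€733 million, so ΔT = ΔY/(−c·k) = −(+€733 million) × 0.636 / 0.56 ≈ −€832 million.
The government should cut lump-sum taxes by €832 million.

−€832 million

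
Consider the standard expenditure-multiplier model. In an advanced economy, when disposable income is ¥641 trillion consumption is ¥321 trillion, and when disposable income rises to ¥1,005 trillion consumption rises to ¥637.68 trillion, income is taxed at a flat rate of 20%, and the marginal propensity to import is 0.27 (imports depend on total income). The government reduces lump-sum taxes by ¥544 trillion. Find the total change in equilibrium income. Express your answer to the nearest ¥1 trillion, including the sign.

MPC = ΔC/ΔYd = (637.68 − 321)/(1,005 − 641) = 316.68/364 = 0.87.
A lump-sum tax change of −¥544 trillion shifts disposable income by +¥544 trillion; first-round consumption changes by −c × ΔT = −0.87 × (−¥544 trillion) = +¥473.28 trillion.
Expenditure multiplier = 1/(1 − c(1−t) + m) = 1/(1 − 0.87×0.8 + 0.27) = 1/0.574 ≈ 1.742.
The tax multiplier is −c × k ≈ −1.516, so ΔY = k × (−c·ΔT) = (+¥473.28 trillion) / 0.574 ≈ +¥825 trillion.

+¥825 trillion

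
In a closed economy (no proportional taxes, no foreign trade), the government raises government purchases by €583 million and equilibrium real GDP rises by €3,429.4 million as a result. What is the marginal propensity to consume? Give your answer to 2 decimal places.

Implied spending multiplier k = ΔY/ΔG = 3,429.4/583 ≈ 5.8823.
Since k = 1/(1 − MPC), MPC = 1 − 1/k = 1 − ΔG/ΔY = 1 − 583/3,429.4 ≈ 0.83.

0.83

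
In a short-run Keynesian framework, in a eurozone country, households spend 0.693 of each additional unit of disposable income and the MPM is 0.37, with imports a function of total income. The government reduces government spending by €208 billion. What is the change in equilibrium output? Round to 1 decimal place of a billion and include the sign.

−€307.2 billion

Government-spending multiplier = 1/(1 − c + m) = 1/(1 − 0.693 + 0.37) = 1/0.677 ≈ 1.477.
ΔY = k × ΔG = (−€208 billion) / 0.677 ≈ −€307.2 billion.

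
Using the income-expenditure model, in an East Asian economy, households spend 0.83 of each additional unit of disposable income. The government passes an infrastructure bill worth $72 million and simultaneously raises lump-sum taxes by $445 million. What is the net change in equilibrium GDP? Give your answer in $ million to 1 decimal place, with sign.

−$1,749.1 million

Expenditure multiplier = 1/(1 − MPC) = 1/(1 − 0.83) = 1/0.17 ≈ 5.882.
ΔG contributes k·ΔG = (+$72 million) / 0.17 ≈ +$423.5 million.
ΔT of +$445 million changes first-round spending by −c·ΔT = −$369.35 million, contributing k·(−c·ΔT) = (−$369.35 million) / 0.17 ≈ −$2,172.6 million.
Net ΔY = k(ΔG − c·ΔT) = (−$297.35 million) / 0.17 ≈ −$1,749.1 million.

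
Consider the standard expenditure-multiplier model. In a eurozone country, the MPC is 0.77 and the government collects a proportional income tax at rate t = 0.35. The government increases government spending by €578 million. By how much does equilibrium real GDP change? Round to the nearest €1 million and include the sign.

Spending multiplier = 1/(1 − c(1−t)) = 1/(1 − 0.77×0.65) = 1/0.4995 ≈ 2.002.
ΔY = k × ΔG = (+€578 million) / 0.4995 ≈ +€1,157 million.

+€1,157 million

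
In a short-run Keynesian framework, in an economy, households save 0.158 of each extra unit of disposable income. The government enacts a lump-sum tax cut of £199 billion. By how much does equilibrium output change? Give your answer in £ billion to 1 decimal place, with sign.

+£1,060.5 billion

MPC = 1 − MPS = 1 − 0.158 = 0.842.
A lump-sum tax change of −£199 billion shifts disposable income by +£199 billion; first-round consumption changes by −c × ΔT = −0.842 × (−£199 billion) = +£167.558 billion.
Expenditure multiplier = 1/(1 − MPC) = 1/(1 − 0.842) = 1/0.158 ≈ 6.329.
The tax multiplier is −c × k ≈ −5.329, so ΔY = k × (−c·ΔT) = (+£167.558 billion) / 0.158 ≈ +£1,060.5 billion.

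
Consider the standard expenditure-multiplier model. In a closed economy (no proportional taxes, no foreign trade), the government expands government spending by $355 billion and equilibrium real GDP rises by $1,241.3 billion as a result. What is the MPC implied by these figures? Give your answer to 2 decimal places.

Implied spending multiplier k = ΔY/ΔG = 1,241.3/355 ≈ 3.4966.
Since k = 1/(1 − MPC), MPC = 1 − 1/k = 1 − ΔG/ΔY = 1 − 355/1,241.3 ≈ 0.71.

0.71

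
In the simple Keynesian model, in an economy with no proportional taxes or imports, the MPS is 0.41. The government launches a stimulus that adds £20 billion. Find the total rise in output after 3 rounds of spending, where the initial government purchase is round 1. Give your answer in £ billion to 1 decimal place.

MPC = 1 − MPS = 1 − 0.41 = 0.59.
Round 1 adds ΔG = £20 billion; each later round is MPC = 0.59 times the previous.
After 3 rounds: 20 + 11.8 + 6.962 = ΔG·(1 − c^3)/(1 − c) = 20 × (1 − 0.205379)/0.41 ≈ £38.8 billion.

£38.8 billion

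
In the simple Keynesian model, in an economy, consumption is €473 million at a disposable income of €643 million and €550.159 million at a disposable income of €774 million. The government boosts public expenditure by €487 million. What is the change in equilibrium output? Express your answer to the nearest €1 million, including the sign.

+€1,185 million

MPC = ΔC/ΔYd = (550.159 − 473)/(774 − 643) = 77.159/131 = 0.589.
Expenditure multiplier = 1/(1 − MPC) = 1/(1 − 0.589) = 1/0.411 ≈ 2.433.
ΔY = k × ΔG = (+€487 million) / 0.411 ≈ +€1,185 million.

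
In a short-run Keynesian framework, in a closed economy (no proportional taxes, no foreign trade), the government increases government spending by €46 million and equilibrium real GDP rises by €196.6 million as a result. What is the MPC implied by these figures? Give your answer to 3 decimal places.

Implied spending multiplier k = ΔY/ΔG = 196.6/46 ≈ 4.2739.
Since k = 1/(1 − MPC), MPC = 1 − 1/k = 1 − ΔG/ΔY = 1 − 46/196.6 ≈ 0.766.

0.766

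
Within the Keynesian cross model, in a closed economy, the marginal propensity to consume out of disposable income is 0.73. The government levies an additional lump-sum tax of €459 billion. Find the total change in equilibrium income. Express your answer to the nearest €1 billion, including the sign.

A lump-sum tax change of +€459 billion shifts disposable income by −€459 billion; first-round consumption changes by −c × ΔT = −0.73 × (+€459 billion) = −€335.07 billion.
Expenditure multiplier = 1/(1 − MPC) = 1/(1 − 0.73) = 1/0.27 ≈ 3.704.
The tax multiplier is −c × k ≈ −2.704, so ΔY = k × (−c·ΔT) = (−€335.07 billion) / 0.27 = −€1,241 billion.

−€1,241 billion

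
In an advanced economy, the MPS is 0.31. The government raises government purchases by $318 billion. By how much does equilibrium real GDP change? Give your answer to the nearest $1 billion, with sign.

+$1,026 billion

MPC = 1 − MPS = 1 − 0.31 = 0.69.
Spending multiplier = 1/(1 − MPC) = 1/(1 − 0.69) = 1/0.31 ≈ 3.226.
ΔY = k × ΔG = (+$318 billion) / 0.31 ≈ +$1,026 billion.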